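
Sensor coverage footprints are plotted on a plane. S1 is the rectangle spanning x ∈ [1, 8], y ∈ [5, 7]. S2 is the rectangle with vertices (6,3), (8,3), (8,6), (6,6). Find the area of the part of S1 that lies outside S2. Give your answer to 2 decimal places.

12.00

|S1∩S2|: x∈[6,8], y∈[5,6] → 2·1 = 2.
|S1| = 14.
|S1 ∖ S2| = |S1| − |S1∩S2| = 14 − 2 = 12.00.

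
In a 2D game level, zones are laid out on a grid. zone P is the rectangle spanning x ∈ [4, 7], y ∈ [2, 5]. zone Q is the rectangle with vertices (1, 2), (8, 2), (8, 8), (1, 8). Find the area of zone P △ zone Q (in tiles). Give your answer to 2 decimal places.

|zone P∩zone Q|: x∈[4,7], y∈[2,5] → 3·3 = 9.
|zone P △ zone Q| = |zone P| + |zone Q| − 2·|zone P∩zone Q| = 9 + 42 − 18 = 33.00.

33.00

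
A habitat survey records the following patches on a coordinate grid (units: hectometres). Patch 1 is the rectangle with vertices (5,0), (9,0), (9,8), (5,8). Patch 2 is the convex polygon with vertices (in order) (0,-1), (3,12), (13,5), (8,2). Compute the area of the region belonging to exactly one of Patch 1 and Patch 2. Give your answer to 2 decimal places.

|Patch 1| = 32, |Patch 2| = 80, |Patch 1∩Patch 2| = 25.3589.
|Patch 1 △ Patch 2| = |Patch 1| + |Patch 2| − 2·|Patch 1∩Patch 2| = 32 + 80 − 50.7179 = 61.28.

61.28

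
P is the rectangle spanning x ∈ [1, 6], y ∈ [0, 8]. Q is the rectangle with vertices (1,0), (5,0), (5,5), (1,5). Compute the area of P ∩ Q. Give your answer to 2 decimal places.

|P∩Q|: x∈[1,5], y∈[0,5] → 4·5 = 20.

20.00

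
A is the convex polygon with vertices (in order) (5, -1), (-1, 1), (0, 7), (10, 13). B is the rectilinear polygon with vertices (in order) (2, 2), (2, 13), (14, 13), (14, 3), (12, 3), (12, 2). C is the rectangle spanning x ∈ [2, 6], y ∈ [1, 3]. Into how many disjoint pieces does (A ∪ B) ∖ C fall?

1

(A ∪ B) ∖ C is a single connected region.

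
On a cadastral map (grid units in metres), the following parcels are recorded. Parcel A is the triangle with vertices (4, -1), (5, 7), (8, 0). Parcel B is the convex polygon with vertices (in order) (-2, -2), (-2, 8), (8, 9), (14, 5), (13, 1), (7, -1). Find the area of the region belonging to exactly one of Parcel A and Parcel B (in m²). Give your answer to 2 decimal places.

|Parcel A| = 15.5, |Parcel B| = 137.5, |Parcel A∩Parcel B| = 15.5.
|Parcel A △ Parcel B| = |Parcel A| + |Parcel B| − 2·|Parcel A∩Parcel B| = 15.5 + 137.5 − 31 = 122.00.

122.00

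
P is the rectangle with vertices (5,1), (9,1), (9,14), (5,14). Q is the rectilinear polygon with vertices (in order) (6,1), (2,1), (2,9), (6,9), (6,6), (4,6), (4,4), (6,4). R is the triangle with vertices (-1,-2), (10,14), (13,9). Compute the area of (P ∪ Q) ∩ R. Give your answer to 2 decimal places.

|P ∪ Q| = 74.
|(P ∪ Q) ∩ R| = 28.35.

28.35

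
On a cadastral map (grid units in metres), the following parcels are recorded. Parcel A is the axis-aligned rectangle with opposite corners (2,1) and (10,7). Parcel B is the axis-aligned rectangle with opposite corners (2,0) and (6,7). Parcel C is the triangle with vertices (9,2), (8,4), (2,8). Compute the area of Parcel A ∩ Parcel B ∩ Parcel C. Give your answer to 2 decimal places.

The intersection is the polygon with vertices (6,4.571), (3.167,7), (3.5,7), (6,5.333).
By the shoelace formula its area is 1.36.

1.36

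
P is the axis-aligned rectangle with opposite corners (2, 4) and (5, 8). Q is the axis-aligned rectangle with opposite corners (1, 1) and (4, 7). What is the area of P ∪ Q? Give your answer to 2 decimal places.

By inclusion–exclusion:
Individual areas: |P| = 12, |Q| = 18.
|P∩Q|: x∈[2,4], y∈[4,7] → 2·3 = 6.
|P ∪ Q| = 30 − 6 = 24.00.

24.00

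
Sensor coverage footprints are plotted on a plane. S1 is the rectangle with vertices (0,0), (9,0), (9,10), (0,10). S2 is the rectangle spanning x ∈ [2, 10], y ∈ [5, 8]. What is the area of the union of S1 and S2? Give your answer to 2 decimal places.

By inclusion–exclusion:
Individual areas: |S1| = 90, |S2| = 24.
|S1∩S2|: x∈[2,9], y∈[5,8] → 7·3 = 21.
|S1 ∪ S2| = 114 − 21 = 93.00.

93.00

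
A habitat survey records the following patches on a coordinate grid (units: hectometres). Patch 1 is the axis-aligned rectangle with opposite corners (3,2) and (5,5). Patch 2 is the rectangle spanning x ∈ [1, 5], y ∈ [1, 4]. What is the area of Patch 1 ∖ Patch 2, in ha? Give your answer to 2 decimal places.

|Patch 1∩Patch 2|: x∈[3,5], y∈[2,4] → 2·2 = 4.
|Patch 1| = 6.
|Patch 1 ∖ Patch 2| = |Patch 1| − |Patch 1∩Patch 2| = 6 − 4 = 2.00.

2.00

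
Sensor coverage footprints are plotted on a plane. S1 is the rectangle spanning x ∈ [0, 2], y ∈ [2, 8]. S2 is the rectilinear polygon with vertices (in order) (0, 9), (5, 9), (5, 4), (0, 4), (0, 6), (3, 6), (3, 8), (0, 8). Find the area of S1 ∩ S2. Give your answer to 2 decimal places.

4.00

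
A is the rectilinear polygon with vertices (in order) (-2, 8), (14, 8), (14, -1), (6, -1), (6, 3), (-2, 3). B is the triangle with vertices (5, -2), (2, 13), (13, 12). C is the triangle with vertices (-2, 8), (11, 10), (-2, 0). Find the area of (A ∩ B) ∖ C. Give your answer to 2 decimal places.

22.23

|A ∩ B| = 31.9464.
|(A ∩ B) ∩ C| = 9.72.
|(A ∩ B) ∖ C| = 31.9464 − 9.72 = 22.23.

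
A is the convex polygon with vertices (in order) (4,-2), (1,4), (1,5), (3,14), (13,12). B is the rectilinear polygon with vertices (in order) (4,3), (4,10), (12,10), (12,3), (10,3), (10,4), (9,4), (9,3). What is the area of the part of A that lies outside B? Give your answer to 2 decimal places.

|A| = 101, |A∩B| = 38.25.
|A ∖ B| = |A| − |A∩B| = 101 − 38.25 = 62.75.

62.75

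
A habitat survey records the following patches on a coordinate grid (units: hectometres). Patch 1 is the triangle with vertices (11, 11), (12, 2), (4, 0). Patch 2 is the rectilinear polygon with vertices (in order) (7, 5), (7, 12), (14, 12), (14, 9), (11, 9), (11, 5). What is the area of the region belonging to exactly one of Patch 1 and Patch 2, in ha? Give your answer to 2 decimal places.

50.65

|Patch 1| = 37, |Patch 2| = 37, |Patch 1∩Patch 2| = 11.6768.
|Patch 1 △ Patch 2| = |Patch 1| + |Patch 2| − 2·|Patch 1∩Patch 2| = 37 + 37 − 23.3535 = 50.65.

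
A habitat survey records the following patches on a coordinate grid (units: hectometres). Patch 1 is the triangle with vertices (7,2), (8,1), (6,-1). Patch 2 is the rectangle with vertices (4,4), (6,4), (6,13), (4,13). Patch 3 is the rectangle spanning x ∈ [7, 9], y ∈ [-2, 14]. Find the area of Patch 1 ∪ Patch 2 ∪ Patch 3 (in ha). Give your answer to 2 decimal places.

By inclusion–exclusion:
Individual areas: |Patch 1| = 2, |Patch 2| = 18, |Patch 3| = 32.
|Patch 1∩Patch 2| = 0.
|Patch 1∩Patch 3| = 1.
|Patch 2∩Patch 3| = 0 (no overlap).
|Patch 1∩Patch 2∩Patch 3| = 0.
|Patch 1 ∪ Patch 2 ∪ Patch 3| = 52 − 1 + 0 = 51.00.

51.00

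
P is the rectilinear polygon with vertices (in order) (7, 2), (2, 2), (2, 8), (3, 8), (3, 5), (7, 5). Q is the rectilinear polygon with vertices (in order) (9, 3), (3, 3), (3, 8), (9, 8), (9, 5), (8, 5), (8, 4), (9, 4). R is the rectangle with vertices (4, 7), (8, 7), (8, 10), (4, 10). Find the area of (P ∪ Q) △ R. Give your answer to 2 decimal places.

43.00

|P ∪ Q| = 39.
|(P ∪ Q) ∩ R| = 4.
|(P ∪ Q) △ R| = 39 + 12 − 8 = 43.00.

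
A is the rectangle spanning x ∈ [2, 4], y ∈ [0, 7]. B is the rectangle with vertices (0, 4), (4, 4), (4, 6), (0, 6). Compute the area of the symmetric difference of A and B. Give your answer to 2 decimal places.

|A∩B|: x∈[2,4], y∈[4,6] → 2·2 = 4.
|A △ B| = |A| + |B| − 2·|A∩B| = 14 + 8 − 8 = 14.00.

14.00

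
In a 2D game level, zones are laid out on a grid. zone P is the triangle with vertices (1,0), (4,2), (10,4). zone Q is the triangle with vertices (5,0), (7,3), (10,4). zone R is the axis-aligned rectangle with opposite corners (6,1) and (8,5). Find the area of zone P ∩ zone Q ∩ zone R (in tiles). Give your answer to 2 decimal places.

The intersection is the polygon with vertices (6.684,2.526), (7,3), (8,3.333), (8,3.111).
By the shoelace formula its area is 0.33.

0.33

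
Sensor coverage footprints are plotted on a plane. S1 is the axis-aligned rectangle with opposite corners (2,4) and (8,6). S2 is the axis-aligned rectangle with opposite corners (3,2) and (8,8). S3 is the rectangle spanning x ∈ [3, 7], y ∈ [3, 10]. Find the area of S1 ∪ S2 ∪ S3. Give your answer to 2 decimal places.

40.00

By inclusion–exclusion:
Individual areas: |S1| = 12, |S2| = 30, |S3| = 28.
|S1∩S2|: x∈[3,8], y∈[4,6] → 5·2 = 10.
|S1∩S3|: x∈[3,7], y∈[4,6] → 4·2 = 8.
|S2∩S3|: x∈[3,7], y∈[3,8] → 4·5 = 20.
|S1∩S2∩S3| = 8.
|S1 ∪ S2 ∪ S3| = 70 − 38 + 8 = 40.00.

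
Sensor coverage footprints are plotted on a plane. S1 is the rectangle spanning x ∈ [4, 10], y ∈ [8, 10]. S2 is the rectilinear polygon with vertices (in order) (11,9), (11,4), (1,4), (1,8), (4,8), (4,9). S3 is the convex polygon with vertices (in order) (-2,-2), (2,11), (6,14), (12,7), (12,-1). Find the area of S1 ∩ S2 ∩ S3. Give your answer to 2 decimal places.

6.00

The intersection is the polygon with vertices (4,8), (4,9), (10,9), (10,8).
By the shoelace formula its area is 6.00.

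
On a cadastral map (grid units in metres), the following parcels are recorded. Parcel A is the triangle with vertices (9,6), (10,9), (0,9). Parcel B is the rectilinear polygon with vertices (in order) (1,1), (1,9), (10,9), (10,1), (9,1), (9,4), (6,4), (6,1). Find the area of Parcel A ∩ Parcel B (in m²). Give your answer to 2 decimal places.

The intersection is the polygon with vertices (9,6), (1,8.667), (1,9), (10,9).
By the shoelace formula its area is 14.83.

14.83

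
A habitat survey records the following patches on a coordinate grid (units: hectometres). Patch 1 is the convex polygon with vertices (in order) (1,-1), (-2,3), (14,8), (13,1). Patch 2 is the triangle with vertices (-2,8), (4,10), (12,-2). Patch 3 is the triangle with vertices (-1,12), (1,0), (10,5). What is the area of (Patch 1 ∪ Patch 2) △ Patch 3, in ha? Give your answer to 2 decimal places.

71.97

|Patch 1 ∪ Patch 2| = 108.0947.
|(Patch 1 ∪ Patch 2) ∩ Patch 3| = 47.5613.
|(Patch 1 ∪ Patch 2) △ Patch 3| = 108.0947 + 59 − 95.1226 = 71.97.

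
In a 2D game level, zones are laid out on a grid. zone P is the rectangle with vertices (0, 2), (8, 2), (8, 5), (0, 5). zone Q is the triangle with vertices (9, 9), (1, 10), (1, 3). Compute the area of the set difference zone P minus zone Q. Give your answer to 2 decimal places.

|zone P| = 24, |zone P∩zone Q| = 2.6667.
|zone P ∖ zone Q| = |zone P| − |zone P∩zone Q| = 24 − 2.6667 = 21.33.

21.33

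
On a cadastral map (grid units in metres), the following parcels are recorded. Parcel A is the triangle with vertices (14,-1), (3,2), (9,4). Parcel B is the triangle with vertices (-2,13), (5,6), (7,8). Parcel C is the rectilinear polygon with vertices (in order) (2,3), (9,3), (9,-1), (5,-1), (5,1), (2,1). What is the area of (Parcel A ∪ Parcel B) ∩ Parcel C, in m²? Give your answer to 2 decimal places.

The region (Parcel A ∪ Parcel B) ∩ Parcel C is the polygon with vertices (3,2), (6,3), (9,3), (9,0.364).
By the shoelace formula its area is 9.41.

9.41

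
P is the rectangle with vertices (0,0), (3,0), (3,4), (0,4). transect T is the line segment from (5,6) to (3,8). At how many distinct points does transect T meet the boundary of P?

The segment lies entirely outside P and never meets its boundary.

0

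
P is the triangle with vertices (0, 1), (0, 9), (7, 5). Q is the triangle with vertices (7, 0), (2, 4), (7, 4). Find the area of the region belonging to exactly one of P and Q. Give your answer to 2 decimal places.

|P| = 28, |Q| = 10, |P∩Q| = 1.7604.
|P △ Q| = |P| + |Q| − 2·|P∩Q| = 28 + 10 − 3.5208 = 34.48.

34.48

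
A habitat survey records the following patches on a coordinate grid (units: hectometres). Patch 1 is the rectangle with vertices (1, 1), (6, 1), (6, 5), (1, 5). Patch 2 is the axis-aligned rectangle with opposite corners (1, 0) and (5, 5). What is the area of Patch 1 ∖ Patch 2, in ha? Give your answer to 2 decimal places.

4.00

|Patch 1∩Patch 2|: x∈[1,5], y∈[1,5] → 4·4 = 16.
|Patch 1| = 20.
|Patch 1 ∖ Patch 2| = |Patch 1| − |Patch 1∩Patch 2| = 20 − 16 = 4.00.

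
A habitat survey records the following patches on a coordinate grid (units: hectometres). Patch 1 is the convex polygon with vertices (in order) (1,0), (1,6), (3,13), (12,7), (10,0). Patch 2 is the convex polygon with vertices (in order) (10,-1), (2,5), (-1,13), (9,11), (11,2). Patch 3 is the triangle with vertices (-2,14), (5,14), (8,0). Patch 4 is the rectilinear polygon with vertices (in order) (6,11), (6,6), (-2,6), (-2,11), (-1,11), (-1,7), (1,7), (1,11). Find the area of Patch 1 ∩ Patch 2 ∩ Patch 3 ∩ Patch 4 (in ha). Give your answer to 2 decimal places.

17.45

The intersection is the polygon with vertices (6,9.333), (6,6), (3.714,6), (1.776,8.714), (2.429,11), (5.643,11).
By the shoelace formula its area is 17.45.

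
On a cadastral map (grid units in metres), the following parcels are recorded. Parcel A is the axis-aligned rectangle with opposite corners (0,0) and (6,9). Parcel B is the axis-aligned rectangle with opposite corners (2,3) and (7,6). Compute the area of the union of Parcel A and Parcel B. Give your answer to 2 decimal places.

57.00

By inclusion–exclusion:
Individual areas: |Parcel A| = 54, |Parcel B| = 15.
|Parcel A∩Parcel B|: x∈[2,6], y∈[3,6] → 4·3 = 12.
|Parcel A ∪ Parcel B| = 69 − 12 = 57.00.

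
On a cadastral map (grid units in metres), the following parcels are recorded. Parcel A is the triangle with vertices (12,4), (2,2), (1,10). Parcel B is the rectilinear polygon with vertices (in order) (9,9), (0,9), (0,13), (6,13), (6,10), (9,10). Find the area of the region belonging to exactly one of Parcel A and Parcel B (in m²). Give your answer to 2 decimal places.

66.29

|Parcel A| = 41, |Parcel B| = 27, |Parcel A∩Parcel B| = 0.8542.
|Parcel A △ Parcel B| = |Parcel A| + |Parcel B| − 2·|Parcel A∩Parcel B| = 41 + 27 − 1.7083 = 66.29.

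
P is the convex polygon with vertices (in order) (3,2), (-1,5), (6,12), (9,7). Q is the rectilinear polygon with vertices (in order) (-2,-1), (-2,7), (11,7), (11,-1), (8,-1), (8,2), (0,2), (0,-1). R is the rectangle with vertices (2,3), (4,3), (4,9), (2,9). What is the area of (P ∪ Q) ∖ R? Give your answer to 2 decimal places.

88.50

|P ∪ Q| = 100.
|(P ∪ Q) ∩ R| = 11.5.
|(P ∪ Q) ∖ R| = 100 − 11.5 = 88.50.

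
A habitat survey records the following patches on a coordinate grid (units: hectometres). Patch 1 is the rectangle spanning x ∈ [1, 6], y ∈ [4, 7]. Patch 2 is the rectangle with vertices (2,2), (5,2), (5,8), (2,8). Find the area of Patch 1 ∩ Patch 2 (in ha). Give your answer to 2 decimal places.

|Patch 1∩Patch 2|: x∈[2,5], y∈[4,7] → 3·3 = 9.

9.00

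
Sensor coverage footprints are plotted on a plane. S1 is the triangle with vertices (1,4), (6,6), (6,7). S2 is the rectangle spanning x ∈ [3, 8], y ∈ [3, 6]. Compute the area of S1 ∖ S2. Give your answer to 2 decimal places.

1.23

|S1| = 2.5, |S1∩S2| = 1.2667.
|S1 ∖ S2| = |S1| − |S1∩S2| = 2.5 − 1.2667 = 1.23.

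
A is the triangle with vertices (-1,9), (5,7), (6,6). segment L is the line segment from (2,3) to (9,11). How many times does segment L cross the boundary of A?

2

The segment meets the boundary at (5.267,6.733), (5,6.429).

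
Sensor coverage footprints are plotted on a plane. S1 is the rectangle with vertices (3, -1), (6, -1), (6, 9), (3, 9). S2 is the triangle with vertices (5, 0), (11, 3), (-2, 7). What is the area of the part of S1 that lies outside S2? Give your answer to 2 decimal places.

17.25

|S1| = 30, |S1∩S2| = 12.75.
|S1 ∖ S2| = |S1| − |S1∩S2| = 30 − 12.75 = 17.25.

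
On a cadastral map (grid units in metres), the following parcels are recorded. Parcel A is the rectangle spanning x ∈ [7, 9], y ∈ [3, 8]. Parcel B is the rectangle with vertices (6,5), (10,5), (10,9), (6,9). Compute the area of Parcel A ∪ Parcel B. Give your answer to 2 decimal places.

By inclusion–exclusion:
Individual areas: |Parcel A| = 10, |Parcel B| = 16.
|Parcel A∩Parcel B|: x∈[7,9], y∈[5,8] → 2·3 = 6.
|Parcel A ∪ Parcel B| = 26 − 6 = 20.00.

20.00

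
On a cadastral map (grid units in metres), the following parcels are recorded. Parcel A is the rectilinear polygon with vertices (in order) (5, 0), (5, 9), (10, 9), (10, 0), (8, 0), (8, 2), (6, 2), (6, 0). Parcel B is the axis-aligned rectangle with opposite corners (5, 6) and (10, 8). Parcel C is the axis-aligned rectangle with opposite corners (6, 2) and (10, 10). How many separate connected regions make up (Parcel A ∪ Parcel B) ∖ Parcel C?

2

(Parcel A ∪ Parcel B) ∖ Parcel C splits into 2 disjoint pieces (area 9, area 4).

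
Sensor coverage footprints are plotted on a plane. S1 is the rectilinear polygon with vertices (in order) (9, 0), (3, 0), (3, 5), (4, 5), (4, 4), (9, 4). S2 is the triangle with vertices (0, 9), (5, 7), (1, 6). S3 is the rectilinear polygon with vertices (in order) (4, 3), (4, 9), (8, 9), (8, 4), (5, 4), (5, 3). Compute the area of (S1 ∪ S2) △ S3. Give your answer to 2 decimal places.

|S1 ∪ S2| = 31.5.
|(S1 ∪ S2) ∩ S3| = 1.325.
|(S1 ∪ S2) △ S3| = 31.5 + 21 − 2.65 = 49.85.

49.85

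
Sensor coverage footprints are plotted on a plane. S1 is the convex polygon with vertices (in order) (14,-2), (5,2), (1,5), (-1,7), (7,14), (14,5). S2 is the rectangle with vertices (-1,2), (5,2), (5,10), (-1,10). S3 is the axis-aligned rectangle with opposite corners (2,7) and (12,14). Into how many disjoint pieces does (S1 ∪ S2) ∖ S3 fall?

(S1 ∪ S2) ∖ S3 is a single connected region.

1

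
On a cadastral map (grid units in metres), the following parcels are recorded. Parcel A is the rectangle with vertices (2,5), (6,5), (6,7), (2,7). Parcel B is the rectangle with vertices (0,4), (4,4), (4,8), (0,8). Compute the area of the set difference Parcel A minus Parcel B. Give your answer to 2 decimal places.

4.00

|Parcel A∩Parcel B|: x∈[2,4], y∈[5,7] → 2·2 = 4.
|Parcel A| = 8.
|Parcel A ∖ Parcel B| = |Parcel A| − |Parcel A∩Parcel B| = 8 − 4 = 4.00.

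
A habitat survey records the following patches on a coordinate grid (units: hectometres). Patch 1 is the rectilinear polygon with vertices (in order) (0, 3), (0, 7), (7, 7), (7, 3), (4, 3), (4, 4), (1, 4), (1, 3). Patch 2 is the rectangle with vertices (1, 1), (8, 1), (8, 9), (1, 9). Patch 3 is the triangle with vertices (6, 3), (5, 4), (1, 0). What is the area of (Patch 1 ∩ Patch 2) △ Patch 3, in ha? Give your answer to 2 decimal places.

23.00

|Patch 1 ∩ Patch 2| = 21.
|(Patch 1 ∩ Patch 2) ∩ Patch 3| = 1.
|(Patch 1 ∩ Patch 2) △ Patch 3| = 21 + 4 − 2 = 23.00.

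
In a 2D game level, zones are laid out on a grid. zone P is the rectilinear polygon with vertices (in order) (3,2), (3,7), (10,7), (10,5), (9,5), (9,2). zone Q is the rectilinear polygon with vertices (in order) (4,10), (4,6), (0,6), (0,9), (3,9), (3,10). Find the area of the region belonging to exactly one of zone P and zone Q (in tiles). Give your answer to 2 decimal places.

|zone P| = 32, |zone Q| = 13, |zone P∩zone Q| = 1.
|zone P △ zone Q| = |zone P| + |zone Q| − 2·|zone P∩zone Q| = 32 + 13 − 2 = 43.00.

43.00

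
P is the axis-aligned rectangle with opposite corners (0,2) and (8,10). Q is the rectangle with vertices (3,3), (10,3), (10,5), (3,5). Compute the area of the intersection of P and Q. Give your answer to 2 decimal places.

10.00

|P∩Q|: x∈[3,8], y∈[3,5] → 5·2 = 10.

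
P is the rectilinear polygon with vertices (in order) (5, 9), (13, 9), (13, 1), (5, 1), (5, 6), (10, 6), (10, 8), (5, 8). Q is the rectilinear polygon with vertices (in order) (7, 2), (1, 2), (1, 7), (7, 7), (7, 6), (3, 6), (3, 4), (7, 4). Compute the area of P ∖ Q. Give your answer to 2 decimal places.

|P| = 54, |P∩Q| = 4.
|P ∖ Q| = |P| − |P∩Q| = 54 − 4 = 50.00.

50.00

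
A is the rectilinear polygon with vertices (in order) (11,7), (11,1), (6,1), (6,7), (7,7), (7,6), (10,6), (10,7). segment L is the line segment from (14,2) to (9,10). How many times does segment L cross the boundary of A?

2

The segment meets the boundary at (10.875,7), (11,6.8).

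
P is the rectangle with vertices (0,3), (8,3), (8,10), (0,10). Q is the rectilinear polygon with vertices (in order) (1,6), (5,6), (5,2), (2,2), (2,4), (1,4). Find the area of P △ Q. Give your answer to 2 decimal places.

48.00

|P| = 56, |Q| = 14, |P∩Q| = 11.
|P △ Q| = |P| + |Q| − 2·|P∩Q| = 56 + 14 − 22 = 48.00.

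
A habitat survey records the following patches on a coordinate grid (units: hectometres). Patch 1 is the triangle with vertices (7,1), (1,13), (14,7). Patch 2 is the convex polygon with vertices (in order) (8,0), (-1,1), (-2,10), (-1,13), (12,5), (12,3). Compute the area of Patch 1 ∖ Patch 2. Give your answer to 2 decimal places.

24.91

|Patch 1| = 60, |Patch 1∩Patch 2| = 35.0912.
|Patch 1 ∖ Patch 2| = |Patch 1| − |Patch 1∩Patch 2| = 60 − 35.0912 = 24.91.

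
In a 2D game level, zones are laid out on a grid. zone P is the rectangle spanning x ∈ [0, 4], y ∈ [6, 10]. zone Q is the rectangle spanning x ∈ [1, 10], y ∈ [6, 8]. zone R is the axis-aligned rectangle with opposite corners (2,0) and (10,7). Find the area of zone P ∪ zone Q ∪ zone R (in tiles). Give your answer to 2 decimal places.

76.00

By inclusion–exclusion:
Individual areas: |zone P| = 16, |zone Q| = 18, |zone R| = 56.
|zone P∩zone Q|: x∈[1,4], y∈[6,8] → 3·2 = 6.
|zone P∩zone R|: x∈[2,4], y∈[6,7] → 2·1 = 2.
|zone Q∩zone R|: x∈[2,10], y∈[6,7] → 8·1 = 8.
|zone P∩zone Q∩zone R| = 2.
|zone P ∪ zone Q ∪ zone R| = 90 − 16 + 2 = 76.00.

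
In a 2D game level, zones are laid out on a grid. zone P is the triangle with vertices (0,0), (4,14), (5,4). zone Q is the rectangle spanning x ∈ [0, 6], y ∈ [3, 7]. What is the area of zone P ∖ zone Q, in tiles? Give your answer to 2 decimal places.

13.79

|zone P| = 27, |zone P∩zone Q| = 13.2107.
|zone P ∖ zone Q| = |zone P| − |zone P∩zone Q| = 27 − 13.2107 = 13.79.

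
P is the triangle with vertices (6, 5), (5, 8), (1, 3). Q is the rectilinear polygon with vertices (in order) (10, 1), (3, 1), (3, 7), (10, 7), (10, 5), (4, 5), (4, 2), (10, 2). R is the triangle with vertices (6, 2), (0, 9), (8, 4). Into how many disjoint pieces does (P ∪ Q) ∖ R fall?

(P ∪ Q) ∖ R splits into 2 disjoint pieces (area 10.9667, area 11.6223).

2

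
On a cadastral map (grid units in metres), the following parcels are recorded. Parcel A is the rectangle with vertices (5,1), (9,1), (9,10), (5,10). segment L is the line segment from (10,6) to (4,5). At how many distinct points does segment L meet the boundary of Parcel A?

2

The segment meets the boundary at (5,5.167), (9,5.833).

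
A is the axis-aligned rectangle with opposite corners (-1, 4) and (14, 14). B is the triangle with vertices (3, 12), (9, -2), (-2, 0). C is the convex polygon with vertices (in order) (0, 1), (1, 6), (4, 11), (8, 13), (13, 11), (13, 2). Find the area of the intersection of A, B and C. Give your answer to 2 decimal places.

20.56

The intersection is the polygon with vertices (6.429,4), (0.6,4), (1,6), (3.667,10.444).
By the shoelace formula its area is 20.56.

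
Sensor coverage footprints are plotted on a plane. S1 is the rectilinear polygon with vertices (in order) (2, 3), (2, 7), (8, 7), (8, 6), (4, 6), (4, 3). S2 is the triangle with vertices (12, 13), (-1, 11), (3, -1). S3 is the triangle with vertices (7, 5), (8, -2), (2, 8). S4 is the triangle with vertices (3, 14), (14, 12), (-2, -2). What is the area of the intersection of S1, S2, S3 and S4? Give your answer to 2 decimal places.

2.13

The intersection is the polygon with vertices (5.333,6), (4,6), (4,4.667), (2.6,7), (3.667,7).
By the shoelace formula its area is 2.13.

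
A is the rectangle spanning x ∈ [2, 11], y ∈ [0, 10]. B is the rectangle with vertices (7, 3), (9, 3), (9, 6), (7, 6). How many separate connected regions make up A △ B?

1

A △ B is a single connected region.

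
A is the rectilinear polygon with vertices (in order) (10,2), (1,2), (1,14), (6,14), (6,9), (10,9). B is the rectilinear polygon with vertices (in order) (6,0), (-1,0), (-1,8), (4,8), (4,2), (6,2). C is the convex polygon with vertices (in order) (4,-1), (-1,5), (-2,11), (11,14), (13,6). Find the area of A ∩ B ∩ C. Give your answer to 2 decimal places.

17.85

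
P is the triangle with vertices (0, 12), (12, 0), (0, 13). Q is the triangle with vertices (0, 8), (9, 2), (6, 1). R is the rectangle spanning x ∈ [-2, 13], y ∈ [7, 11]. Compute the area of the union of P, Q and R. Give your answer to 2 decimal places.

By inclusion–exclusion:
Individual areas: |P| = 6, |Q| = 13.5, |R| = 60.
|P∩Q| = 0.
|P∩R| = 2.7692.
|Q∩R| = 0.3214.
|P∩Q∩R| = 0.
|P ∪ Q ∪ R| = 79.5 − 3.0907 + 0 = 76.41.

76.41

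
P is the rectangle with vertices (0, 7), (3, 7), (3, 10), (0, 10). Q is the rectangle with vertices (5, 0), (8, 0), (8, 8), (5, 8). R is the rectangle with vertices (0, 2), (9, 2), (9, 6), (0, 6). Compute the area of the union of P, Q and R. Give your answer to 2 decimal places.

By inclusion–exclusion:
Individual areas: |P| = 9, |Q| = 24, |R| = 36.
|P∩Q| = 0 (no overlap).
|P∩R| = 0 (no overlap).
|Q∩R|: x∈[5,8], y∈[2,6] → 3·4 = 12.
|P∩Q∩R| = 0.
|P ∪ Q ∪ R| = 69 − 12 + 0 = 57.00.

57.00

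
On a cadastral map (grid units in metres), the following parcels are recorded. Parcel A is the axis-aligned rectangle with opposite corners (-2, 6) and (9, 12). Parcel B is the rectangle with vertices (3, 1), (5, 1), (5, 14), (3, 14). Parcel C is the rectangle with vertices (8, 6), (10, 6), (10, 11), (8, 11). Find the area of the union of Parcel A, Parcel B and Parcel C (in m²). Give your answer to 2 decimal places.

85.00

By inclusion–exclusion:
Individual areas: |Parcel A| = 66, |Parcel B| = 26, |Parcel C| = 10.
|Parcel A∩Parcel B|: x∈[3,5], y∈[6,12] → 2·6 = 12.
|Parcel A∩Parcel C|: x∈[8,9], y∈[6,11] → 1·5 = 5.
|Parcel B∩Parcel C| = 0 (no overlap).
|Parcel A∩Parcel B∩Parcel C| = 0.
|Parcel A ∪ Parcel B ∪ Parcel C| = 102 − 17 + 0 = 85.00.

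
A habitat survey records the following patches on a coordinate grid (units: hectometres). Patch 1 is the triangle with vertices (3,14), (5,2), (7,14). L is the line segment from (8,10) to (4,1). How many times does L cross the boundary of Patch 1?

The segment meets the boundary at (5.333,4), (4.848,2.909).

2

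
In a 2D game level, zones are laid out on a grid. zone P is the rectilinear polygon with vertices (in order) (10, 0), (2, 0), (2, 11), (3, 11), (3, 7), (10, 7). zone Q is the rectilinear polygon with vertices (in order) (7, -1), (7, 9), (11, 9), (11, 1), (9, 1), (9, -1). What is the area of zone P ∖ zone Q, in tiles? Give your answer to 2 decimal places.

|zone P| = 60, |zone P∩zone Q| = 20.
|zone P ∖ zone Q| = |zone P| − |zone P∩zone Q| = 60 − 20 = 40.00.

40.00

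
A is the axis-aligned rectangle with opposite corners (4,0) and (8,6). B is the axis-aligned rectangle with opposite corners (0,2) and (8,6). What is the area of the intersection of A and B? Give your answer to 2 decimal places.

16.00

|A∩B|: x∈[4,8], y∈[2,6] → 4·4 = 16.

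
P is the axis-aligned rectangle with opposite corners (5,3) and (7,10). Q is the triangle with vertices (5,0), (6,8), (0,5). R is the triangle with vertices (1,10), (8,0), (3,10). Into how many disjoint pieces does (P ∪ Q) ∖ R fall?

(P ∪ Q) ∖ R splits into 2 disjoint pieces (area 12.2, area 17.2125).

2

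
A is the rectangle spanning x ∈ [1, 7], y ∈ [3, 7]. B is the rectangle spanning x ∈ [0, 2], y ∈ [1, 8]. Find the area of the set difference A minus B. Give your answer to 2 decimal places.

|A∩B|: x∈[1,2], y∈[3,7] → 1·4 = 4.
|A| = 24.
|A ∖ B| = |A| − |A∩B| = 24 − 4 = 20.00.

20.00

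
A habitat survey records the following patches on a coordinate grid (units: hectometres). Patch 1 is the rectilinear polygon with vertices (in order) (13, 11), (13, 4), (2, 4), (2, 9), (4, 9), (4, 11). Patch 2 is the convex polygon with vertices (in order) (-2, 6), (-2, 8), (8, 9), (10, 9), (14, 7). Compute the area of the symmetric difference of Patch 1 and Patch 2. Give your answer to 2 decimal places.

59.16

|Patch 1| = 73, |Patch 2| = 31, |Patch 1∩Patch 2| = 22.4188.
|Patch 1 △ Patch 2| = |Patch 1| + |Patch 2| − 2·|Patch 1∩Patch 2| = 73 + 31 − 44.8375 = 59.16.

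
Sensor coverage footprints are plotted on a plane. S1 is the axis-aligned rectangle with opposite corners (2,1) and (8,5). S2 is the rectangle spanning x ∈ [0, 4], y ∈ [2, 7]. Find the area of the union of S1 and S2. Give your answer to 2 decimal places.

By inclusion–exclusion:
Individual areas: |S1| = 24, |S2| = 20.
|S1∩S2|: x∈[2,4], y∈[2,5] → 2·3 = 6.
|S1 ∪ S2| = 44 − 6 = 38.00.

38.00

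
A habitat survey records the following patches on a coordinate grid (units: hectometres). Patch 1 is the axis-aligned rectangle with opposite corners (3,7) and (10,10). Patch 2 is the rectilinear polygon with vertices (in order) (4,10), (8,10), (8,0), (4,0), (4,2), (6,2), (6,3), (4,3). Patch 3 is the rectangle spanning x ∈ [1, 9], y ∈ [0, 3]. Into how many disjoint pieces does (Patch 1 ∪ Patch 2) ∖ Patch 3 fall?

1

(Patch 1 ∪ Patch 2) ∖ Patch 3 is a single connected region.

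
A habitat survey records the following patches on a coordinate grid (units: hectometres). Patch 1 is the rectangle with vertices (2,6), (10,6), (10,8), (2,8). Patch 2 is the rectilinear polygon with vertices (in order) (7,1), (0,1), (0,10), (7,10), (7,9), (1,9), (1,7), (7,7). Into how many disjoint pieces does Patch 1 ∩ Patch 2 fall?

Patch 1 ∩ Patch 2 is a single connected region.

1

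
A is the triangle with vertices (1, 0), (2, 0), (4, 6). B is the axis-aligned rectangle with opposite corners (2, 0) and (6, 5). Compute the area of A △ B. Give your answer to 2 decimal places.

|A| = 3, |B| = 20, |A∩B| = 1.9167.
|A △ B| = |A| + |B| − 2·|A∩B| = 3 + 20 − 3.8333 = 19.17.

19.17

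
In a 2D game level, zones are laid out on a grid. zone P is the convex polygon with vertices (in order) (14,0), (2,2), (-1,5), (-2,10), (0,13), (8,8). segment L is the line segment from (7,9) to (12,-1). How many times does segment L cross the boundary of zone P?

The segment meets the boundary at (11.273,0.455), (7.273,8.455).

2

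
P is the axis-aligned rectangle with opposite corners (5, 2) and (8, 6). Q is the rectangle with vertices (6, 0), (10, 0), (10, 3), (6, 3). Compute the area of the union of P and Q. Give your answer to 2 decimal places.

22.00

By inclusion–exclusion:
Individual areas: |P| = 12, |Q| = 12.
|P∩Q|: x∈[6,8], y∈[2,3] → 2·1 = 2.
|P ∪ Q| = 24 − 2 = 22.00.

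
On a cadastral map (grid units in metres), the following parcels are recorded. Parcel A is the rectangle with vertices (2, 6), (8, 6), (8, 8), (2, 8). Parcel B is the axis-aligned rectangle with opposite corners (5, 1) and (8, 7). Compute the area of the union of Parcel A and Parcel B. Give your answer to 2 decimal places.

By inclusion–exclusion:
Individual areas: |Parcel A| = 12, |Parcel B| = 18.
|Parcel A∩Parcel B|: x∈[5,8], y∈[6,7] → 3·1 = 3.
|Parcel A ∪ Parcel B| = 30 − 3 = 27.00.

27.00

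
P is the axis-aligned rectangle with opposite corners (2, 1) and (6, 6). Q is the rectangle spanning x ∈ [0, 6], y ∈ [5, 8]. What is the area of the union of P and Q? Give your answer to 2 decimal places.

By inclusion–exclusion:
Individual areas: |P| = 20, |Q| = 18.
|P∩Q|: x∈[2,6], y∈[5,6] → 4·1 = 4.
|P ∪ Q| = 38 − 4 = 34.00.

34.00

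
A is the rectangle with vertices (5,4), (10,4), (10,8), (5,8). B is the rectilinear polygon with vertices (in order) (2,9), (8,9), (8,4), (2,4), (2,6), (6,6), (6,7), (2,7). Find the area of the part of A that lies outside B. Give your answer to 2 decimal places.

9.00

|A| = 20, |A∩B| = 11.
|A ∖ B| = |A| − |A∩B| = 20 − 11 = 9.00.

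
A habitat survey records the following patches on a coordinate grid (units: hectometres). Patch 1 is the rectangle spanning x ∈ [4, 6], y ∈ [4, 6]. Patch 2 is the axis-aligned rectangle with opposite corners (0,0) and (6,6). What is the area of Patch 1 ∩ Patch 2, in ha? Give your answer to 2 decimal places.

|Patch 1∩Patch 2|: x∈[4,6], y∈[4,6] → 2·2 = 4.

4.00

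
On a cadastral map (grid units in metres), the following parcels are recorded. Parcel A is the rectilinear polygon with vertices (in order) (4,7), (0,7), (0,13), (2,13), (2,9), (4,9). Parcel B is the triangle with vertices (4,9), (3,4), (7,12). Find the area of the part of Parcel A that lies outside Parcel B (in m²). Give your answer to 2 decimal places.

15.60

|Parcel A| = 16, |Parcel A∩Parcel B| = 0.4.
|Parcel A ∖ Parcel B| = |Parcel A| − |Parcel A∩Parcel B| = 16 − 0.4 = 15.60.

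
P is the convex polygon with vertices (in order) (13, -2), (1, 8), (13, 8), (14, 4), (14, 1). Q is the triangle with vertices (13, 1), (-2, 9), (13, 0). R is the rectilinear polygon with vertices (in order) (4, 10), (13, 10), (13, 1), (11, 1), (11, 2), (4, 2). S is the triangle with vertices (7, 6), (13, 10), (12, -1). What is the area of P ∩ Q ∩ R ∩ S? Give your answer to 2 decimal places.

1.55

The intersection is the polygon with vertices (11.333,1), (11,1.2), (11,2), (9.857,2), (9.077,3.092), (12.22,1.416), (12.182,1).
By the shoelace formula its area is 1.55.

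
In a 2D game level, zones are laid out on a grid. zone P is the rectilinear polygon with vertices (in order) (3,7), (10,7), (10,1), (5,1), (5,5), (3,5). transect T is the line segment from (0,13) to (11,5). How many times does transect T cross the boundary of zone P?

The segment meets the boundary at (10,5.727), (8.25,7).

2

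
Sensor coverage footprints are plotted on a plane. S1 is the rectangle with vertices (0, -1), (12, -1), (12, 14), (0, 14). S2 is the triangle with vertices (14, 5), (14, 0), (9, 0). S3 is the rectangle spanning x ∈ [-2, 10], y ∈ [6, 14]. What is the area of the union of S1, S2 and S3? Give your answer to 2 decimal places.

204.00

By inclusion–exclusion:
Individual areas: |S1| = 180, |S2| = 12.5, |S3| = 96.
|S1∩S2| = 4.5.
|S1∩S3|: x∈[0,10], y∈[6,14] → 10·8 = 80.
|S2∩S3| = 0.
|S1∩S2∩S3| = 0.
|S1 ∪ S2 ∪ S3| = 288.5 − 84.5 + 0 = 204.00.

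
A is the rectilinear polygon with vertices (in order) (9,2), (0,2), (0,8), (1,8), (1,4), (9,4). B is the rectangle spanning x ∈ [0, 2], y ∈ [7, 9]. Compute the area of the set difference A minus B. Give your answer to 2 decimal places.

21.00

|A| = 22, |A∩B| = 1.
|A ∖ B| = |A| − |A∩B| = 22 − 1 = 21.00.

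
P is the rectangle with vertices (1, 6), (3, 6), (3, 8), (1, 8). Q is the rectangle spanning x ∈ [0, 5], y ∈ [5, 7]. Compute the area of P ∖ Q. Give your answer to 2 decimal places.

2.00

|P∩Q|: x∈[1,3], y∈[6,7] → 2·1 = 2.
|P| = 4.
|P ∖ Q| = |P| − |P∩Q| = 4 − 2 = 2.00.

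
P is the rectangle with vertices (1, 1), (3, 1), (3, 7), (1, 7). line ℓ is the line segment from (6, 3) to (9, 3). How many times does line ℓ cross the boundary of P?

0

The segment lies entirely outside P and never meets its boundary.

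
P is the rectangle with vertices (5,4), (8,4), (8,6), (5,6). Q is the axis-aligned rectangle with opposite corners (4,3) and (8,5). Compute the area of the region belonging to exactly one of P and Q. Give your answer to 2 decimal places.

8.00

|P∩Q|: x∈[5,8], y∈[4,5] → 3·1 = 3.
|P △ Q| = |P| + |Q| − 2·|P∩Q| = 6 + 8 − 6 = 8.00.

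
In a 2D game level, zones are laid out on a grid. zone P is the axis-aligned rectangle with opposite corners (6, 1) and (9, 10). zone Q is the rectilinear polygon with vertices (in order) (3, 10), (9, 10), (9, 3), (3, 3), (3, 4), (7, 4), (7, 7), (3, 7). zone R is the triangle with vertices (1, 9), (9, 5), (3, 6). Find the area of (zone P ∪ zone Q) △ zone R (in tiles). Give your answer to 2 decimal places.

42.00

|zone P ∪ zone Q| = 39.
|(zone P ∪ zone Q) ∩ zone R| = 2.5.
|(zone P ∪ zone Q) △ zone R| = 39 + 8 − 5 = 42.00.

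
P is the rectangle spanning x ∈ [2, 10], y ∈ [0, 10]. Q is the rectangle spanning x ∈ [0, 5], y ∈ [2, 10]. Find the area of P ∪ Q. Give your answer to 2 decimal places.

By inclusion–exclusion:
Individual areas: |P| = 80, |Q| = 40.
|P∩Q|: x∈[2,5], y∈[2,10] → 3·8 = 24.
|P ∪ Q| = 120 − 24 = 96.00.

96.00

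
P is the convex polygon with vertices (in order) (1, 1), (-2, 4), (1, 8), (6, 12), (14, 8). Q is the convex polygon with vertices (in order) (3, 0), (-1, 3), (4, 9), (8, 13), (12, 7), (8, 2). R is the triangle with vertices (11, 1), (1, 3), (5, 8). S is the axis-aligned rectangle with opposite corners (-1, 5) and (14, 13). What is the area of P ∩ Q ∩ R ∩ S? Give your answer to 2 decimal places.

7.46

The intersection is the polygon with vertices (5,8), (7.571,5), (2.6,5).
By the shoelace formula its area is 7.46.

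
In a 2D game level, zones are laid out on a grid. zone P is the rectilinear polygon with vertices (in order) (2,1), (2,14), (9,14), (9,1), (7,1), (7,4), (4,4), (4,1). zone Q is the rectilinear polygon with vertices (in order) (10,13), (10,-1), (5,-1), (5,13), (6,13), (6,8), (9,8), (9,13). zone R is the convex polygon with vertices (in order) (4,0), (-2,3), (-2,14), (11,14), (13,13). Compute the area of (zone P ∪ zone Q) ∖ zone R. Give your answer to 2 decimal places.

30.28

|zone P ∪ zone Q| = 110.
|(zone P ∪ zone Q) ∩ zone R| = 79.7222.
|(zone P ∪ zone Q) ∖ zone R| = 110 − 79.7222 = 30.28.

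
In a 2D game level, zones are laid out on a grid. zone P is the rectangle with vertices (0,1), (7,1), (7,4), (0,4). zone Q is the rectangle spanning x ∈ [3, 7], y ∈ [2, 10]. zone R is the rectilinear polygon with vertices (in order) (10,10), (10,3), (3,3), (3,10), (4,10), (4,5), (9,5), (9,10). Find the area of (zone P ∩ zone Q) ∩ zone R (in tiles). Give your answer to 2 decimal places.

4.00

The region (zone P ∩ zone Q) ∩ zone R is the polygon with vertices (3,4), (7,4), (7,3), (3,3).
By the shoelace formula its area is 4.00.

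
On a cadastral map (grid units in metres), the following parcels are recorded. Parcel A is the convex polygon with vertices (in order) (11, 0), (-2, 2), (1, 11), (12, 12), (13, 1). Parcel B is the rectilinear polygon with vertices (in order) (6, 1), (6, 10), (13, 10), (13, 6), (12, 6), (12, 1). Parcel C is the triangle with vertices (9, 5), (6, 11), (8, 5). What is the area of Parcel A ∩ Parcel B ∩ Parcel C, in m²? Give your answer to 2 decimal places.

2.92

The intersection is the polygon with vertices (6.5,10), (9,5), (8,5), (6.333,10).
By the shoelace formula its area is 2.92.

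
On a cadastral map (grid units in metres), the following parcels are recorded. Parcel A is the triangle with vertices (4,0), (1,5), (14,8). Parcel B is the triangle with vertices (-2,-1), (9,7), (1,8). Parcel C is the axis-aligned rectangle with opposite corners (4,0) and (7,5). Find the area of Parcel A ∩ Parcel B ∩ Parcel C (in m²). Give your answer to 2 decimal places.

1.84

The intersection is the polygon with vertices (4,3.364), (4,5), (6.25,5).
By the shoelace formula its area is 1.84.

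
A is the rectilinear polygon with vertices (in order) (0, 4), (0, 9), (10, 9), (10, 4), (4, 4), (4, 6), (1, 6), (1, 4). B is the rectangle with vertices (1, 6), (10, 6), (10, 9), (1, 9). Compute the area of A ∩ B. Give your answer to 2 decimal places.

27.00

The intersection is the polygon with vertices (10,9), (10,6), (4,6), (1,6), (1,9).
By the shoelace formula its area is 27.00.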